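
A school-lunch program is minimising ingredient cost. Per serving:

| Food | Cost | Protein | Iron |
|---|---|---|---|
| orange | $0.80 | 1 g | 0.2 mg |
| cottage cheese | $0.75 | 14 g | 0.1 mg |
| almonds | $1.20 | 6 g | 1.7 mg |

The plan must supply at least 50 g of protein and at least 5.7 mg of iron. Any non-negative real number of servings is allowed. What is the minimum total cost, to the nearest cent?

A basic optimal solution has at most two foods positive. Try each food alone and each pair with both targets met exactly.
orange only: max(50/1, 5.7/0.2) = 50 servings → $40.00.
cottage cheese only: max(50/14, 5.7/0.1) = 57 servings → $42.75.
almonds only: max(50/6, 5.7/1.7) = 8.333 servings → $10.00.
orange + cottage cheese with both tight: 27.7 servings and 1.593 servings → $23.36.
orange + almonds: the both-tight solution has a negative serving — not a feasible corner.
cottage cheese + almonds with both tight: 2.19 servings and 3.224 servings → $5.51.
Cheapest feasible corner: $5.51.

$5.51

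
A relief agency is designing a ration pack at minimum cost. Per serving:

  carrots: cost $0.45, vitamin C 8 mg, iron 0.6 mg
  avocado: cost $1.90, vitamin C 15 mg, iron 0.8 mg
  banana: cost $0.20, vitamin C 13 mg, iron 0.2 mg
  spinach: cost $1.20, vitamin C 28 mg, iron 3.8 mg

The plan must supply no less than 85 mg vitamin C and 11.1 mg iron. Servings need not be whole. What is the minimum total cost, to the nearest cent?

carrots only: max(85/8, 11.1/0.6) = 18.5 servings → $8.32.
avocado only: max(85/15, 11.1/0.8) = 13.88 servings → $26.36.
banana only: max(85/13, 11.1/0.2) = 55.5 servings → $11.10.
spinach only: max(85/28, 11.1/3.8) = 3.036 servings → $3.64.
carrots + avocado with both targets exact would need a negative amount; discard.
carrots + banana: the both-tight solution has a negative serving — not a feasible corner.
carrots + spinach with both tight: 0.8971 servings and 2.779 servings → $3.74.
avocado + banana: intersection lies outside the first quadrant.
avocado + spinach with both tight: 0.3526 servings and 2.847 servings → $4.09.
banana + spinach with both tight: 0.2785 servings and 2.906 servings → $3.54.
So the least-cost plan costs $3.54.

$3.54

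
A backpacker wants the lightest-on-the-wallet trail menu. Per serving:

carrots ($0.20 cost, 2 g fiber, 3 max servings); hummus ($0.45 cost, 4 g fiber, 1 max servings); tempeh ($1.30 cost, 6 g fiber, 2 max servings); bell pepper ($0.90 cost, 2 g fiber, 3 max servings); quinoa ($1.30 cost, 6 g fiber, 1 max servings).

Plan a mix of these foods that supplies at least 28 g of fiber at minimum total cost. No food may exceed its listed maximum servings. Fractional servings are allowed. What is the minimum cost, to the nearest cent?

$4.95

Cost per g of fiber: carrots $0.1000, hummus $0.1125, tempeh $0.2167, quinoa $0.2167, bell pepper $0.4500.
Take 3 servings of carrots: +6.0 g fiber for $0.60 (total $0.60, still need 22.0 g).
Take 1 serving of hummus: +4.0 g fiber for $0.45 (total $1.05, still need 18.0 g).
Take 2 servings of tempeh: +12.0 g fiber for $2.60 (total $3.65, still need 6.0 g).
Take 1 serving of quinoa: +6.0 g fiber for $1.30 (total $4.95, still need 0.0 g).
Greedy by cheapest-per-g is optimal for a single linear constraint, so the minimum cost is $4.95.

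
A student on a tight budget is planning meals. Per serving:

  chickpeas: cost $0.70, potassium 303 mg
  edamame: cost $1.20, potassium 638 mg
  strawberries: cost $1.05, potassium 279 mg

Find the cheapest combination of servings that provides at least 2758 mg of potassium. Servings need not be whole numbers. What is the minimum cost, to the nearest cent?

Cost per mg of potassium: edamame $0.0019, chickpeas $0.0023, strawberries $0.0038.
With no serving limits, use only edamame: 2758 mg / 638 mg = 4.323 servings × $1.20 = $5.19.

$5.19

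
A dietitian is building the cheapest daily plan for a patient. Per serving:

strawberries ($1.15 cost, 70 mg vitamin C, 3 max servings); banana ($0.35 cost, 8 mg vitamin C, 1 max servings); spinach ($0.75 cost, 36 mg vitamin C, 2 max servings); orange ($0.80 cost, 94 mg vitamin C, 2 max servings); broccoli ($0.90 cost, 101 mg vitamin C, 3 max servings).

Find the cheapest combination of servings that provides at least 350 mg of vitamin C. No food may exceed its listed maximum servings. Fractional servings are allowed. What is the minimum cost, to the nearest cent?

Cost per mg of vitamin C: orange $0.0085, broccoli $0.0089, strawberries $0.0164, spinach $0.0208, banana $0.0437.
Take 2 servings of orange: +188.0 mg vitamin C for $1.60 (total $1.60, still need 162.0 mg).
Take 1.604 servings of broccoli: +162.0 mg vitamin C for $1.44 (total $3.04, still need 0.0 mg).
Greedy by cheapest-per-mg is optimal for a single linear constraint, so the minimum cost is $3.04.

$3.04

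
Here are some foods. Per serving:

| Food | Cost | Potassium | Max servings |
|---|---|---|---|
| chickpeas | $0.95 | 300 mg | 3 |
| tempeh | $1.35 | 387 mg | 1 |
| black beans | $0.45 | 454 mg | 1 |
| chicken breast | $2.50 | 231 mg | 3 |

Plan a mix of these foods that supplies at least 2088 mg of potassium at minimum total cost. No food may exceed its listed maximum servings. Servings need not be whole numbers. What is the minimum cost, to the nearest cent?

Cost per mg of potassium: black beans $0.0010, chickpeas $0.0032, tempeh $0.0035, chicken breast $0.0108.
Take 1 serving of black beans: +454.0 mg potassium for $0.45 (total $0.45, still need 1634.0 mg).
Take 3 servings of chickpeas: +900.0 mg potassium for $2.85 (total $3.30, still need 734.0 mg).
Take 1 serving of tempeh: +387.0 mg potassium for $1.35 (total $4.65, still need 347.0 mg).
Take 1.502 servings of chicken breast: +347.0 mg potassium for $3.76 (total $8.41, still need 0.0 mg).
Filling from the cheapest source first is optimal under one linear minimum: $8.41.

$8.41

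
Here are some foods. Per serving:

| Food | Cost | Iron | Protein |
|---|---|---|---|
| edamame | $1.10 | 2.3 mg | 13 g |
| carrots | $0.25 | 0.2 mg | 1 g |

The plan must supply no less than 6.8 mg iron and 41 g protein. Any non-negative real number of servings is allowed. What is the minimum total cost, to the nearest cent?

$3.47

Minimising a linear cost over {iron ≥ 6.8, protein ≥ 41, servings ≥ 0} — the optimum is at a vertex, using one or two foods.
edamame only: max(6.8/2.3, 41/13) = 3.154 servings → $3.47.
carrots only: max(6.8/0.2, 41/1) = 41 servings → $10.25.
edamame + carrots: the both-tight solution has a negative serving — not a feasible corner.
So the least-cost plan costs $3.47.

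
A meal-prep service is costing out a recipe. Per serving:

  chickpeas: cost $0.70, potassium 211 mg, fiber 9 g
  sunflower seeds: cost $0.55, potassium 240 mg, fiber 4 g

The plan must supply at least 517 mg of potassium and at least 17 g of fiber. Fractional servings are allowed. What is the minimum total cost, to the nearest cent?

Minimising a linear cost over {potassium ≥ 517, fiber ≥ 17, servings ≥ 0} — the optimum is at a vertex, using one or two foods.
chickpeas only: max(517/211, 17/9) = 2.45 servings → $1.72.
sunflower seeds only: max(517/240, 17/4) = 4.25 servings → $2.34.
chickpeas + sunflower seeds with both tight: 1.529 servings and 0.81 servings → $1.52.
Cheapest feasible corner: $1.52.

$1.52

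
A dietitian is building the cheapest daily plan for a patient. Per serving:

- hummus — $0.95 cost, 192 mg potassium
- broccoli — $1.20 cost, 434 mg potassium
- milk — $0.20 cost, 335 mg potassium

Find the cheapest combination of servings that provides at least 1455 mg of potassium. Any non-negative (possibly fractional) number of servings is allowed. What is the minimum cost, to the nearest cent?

$0.87

Cost per mg of potassium: milk $0.0006, broccoli $0.0028, hummus $0.0049.
With no serving limits, use only milk: 1455 mg / 335 mg = 4.343 servings × $0.20 = $0.87.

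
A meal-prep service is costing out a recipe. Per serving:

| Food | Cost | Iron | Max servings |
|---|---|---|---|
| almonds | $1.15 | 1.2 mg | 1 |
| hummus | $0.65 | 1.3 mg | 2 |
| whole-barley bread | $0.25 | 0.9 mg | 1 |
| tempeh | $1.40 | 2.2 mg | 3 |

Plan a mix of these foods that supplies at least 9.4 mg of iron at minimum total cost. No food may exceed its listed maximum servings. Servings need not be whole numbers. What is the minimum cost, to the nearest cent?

$5.30

Cost per mg of iron: whole-barley bread $0.2778, hummus $0.5000, tempeh $0.6364, almonds $0.9583.
Take 1 serving of whole-barley bread: +0.9 mg iron for $0.25 (total $0.25, still need 8.5 mg).
Take 2 servings of hummus: +2.6 mg iron for $1.30 (total $1.55, still need 5.9 mg).
Take 2.682 servings of tempeh: +5.9 mg iron for $3.75 (total $5.30, still need 0.0 mg).
Greedy by cheapest-per-mg is optimal for a single linear constraint, so the minimum cost is $5.30.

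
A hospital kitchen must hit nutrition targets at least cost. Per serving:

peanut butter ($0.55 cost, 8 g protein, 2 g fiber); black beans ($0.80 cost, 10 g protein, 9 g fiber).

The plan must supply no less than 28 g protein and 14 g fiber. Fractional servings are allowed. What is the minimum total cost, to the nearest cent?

A basic optimal solution has at most two foods positive. Try each food alone and each pair with both targets met exactly.
peanut butter only: max(28/8, 14/2) = 7 servings → $3.85.
black beans only: max(28/10, 14/9) = 2.8 servings → $2.24.
peanut butter + black beans with both tight: 2.154 servings and 1.077 servings → $2.05.
Cheapest feasible corner: $2.05.

$2.05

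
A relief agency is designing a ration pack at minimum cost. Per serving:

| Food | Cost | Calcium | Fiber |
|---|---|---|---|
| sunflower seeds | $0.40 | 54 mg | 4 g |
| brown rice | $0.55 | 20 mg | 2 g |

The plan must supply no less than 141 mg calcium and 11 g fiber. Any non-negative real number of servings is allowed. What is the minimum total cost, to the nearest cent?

With two linear requirements the optimum uses one or two foods; enumerate the corners.
sunflower seeds only: max(141/54, 11/4) = 2.75 servings → $1.10.
brown rice only: max(141/20, 11/2) = 7.05 servings → $3.88.
sunflower seeds + brown rice with both tight: 2.214 servings and 1.071 servings → $1.48.
Cheapest feasible corner: $1.10.

$1.10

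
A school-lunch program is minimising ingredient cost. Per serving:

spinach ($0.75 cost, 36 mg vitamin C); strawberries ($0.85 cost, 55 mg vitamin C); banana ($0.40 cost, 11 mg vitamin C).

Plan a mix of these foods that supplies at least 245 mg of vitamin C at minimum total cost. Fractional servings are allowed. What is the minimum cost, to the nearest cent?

Cost per mg of vitamin C: strawberries $0.0155, spinach $0.0208, banana $0.0364.
With no serving limits, use only strawberries: 245 mg / 55 mg = 4.455 servings × $0.85 = $3.79.

$3.79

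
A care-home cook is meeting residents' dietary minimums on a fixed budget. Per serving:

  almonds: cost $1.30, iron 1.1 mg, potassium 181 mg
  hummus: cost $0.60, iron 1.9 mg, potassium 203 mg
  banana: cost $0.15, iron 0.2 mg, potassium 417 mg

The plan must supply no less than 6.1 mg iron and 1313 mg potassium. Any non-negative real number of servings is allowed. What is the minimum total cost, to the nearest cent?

Two binding constraints pin down two serving amounts, so the optimal mix uses at most two foods. The candidates are each food alone (scaled to the tighter of iron/potassium) and each pair with both constraints tight.
almonds only: max(6.1/1.1, 1313/181) = 7.254 servings → $9.43.
hummus only: max(6.1/1.9, 1313/203) = 6.468 servings → $3.88.
banana only: max(6.1/0.2, 1313/417) = 30.5 servings → $4.58.
almonds + hummus with both targets exact would need a negative amount; discard.
almonds + banana with both tight: 5.399 servings and 0.8052 servings → $7.14.
hummus + banana with both tight: 3.035 servings and 1.671 servings → $2.07.
The minimum over all feasible corners is $2.07.

$2.07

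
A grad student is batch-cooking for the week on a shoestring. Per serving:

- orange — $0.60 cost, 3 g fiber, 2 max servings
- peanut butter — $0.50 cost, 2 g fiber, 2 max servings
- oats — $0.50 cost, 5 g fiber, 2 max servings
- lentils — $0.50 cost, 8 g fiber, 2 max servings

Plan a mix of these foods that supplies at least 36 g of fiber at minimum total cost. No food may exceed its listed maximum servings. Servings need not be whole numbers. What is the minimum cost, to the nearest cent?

$4.20

Cost per g of fiber: lentils $0.0625, oats $0.1000, orange $0.2000, peanut butter $0.2500.
Take 2 servings of lentils: +16.0 g fiber for $1.00 (total $1.00, still need 20.0 g).
Take 2 servings of oats: +10.0 g fiber for $1.00 (total $2.00, still need 10.0 g).
Take 2 servings of orange: +6.0 g fiber for $1.20 (total $3.20, still need 4.0 g).
Take 2 servings of peanut butter: +4.0 g fiber for $1.00 (total $4.20, still need 0.0 g).
Filling from the cheapest source first is optimal under one linear minimum: $4.20.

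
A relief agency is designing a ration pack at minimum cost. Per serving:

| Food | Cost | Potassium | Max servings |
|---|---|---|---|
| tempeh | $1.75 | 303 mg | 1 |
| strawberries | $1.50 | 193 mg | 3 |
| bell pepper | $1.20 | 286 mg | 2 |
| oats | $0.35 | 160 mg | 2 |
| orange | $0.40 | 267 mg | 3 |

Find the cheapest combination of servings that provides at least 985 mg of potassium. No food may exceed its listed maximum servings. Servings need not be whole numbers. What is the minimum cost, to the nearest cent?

$1.60

Cost per mg of potassium: orange $0.0015, oats $0.0022, bell pepper $0.0042, tempeh $0.0058, strawberries $0.0078.
Take 3 servings of orange: +801.0 mg potassium for $1.20 (total $1.20, still need 184.0 mg).
Take 1.15 servings of oats: +184.0 mg potassium for $0.40 (total $1.60, still need 0.0 mg).
Filling from the cheapest source first is optimal under one linear minimum: $1.60.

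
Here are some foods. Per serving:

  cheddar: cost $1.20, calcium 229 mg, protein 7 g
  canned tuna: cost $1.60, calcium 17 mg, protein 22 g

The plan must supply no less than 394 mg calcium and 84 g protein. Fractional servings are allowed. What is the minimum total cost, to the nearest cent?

This is a tiny linear program; its minimum lies at a vertex of the feasible set. List the vertices and price them.
cheddar only: max(394/229, 84/7) = 12 servings → $14.40.
canned tuna only: max(394/17, 84/22) = 23.18 servings → $37.08.
cheddar + canned tuna with both tight: 1.472 servings and 3.35 servings → $7.13.
So the least-cost plan costs $7.13.

$7.13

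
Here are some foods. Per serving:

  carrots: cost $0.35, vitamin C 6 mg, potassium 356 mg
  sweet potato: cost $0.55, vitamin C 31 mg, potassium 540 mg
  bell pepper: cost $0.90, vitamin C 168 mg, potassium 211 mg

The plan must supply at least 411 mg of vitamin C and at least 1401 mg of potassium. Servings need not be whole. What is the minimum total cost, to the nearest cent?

$2.88

carrots only: max(411/6, 1401/356) = 68.5 servings → $23.98.
sweet potato only: max(411/31, 1401/540) = 13.26 servings → $7.29.
bell pepper only: max(411/168, 1401/211) = 6.64 servings → $5.98.
carrots + sweet potato: the both-tight solution has a negative serving — not a feasible corner.
carrots + bell pepper with both tight: 2.539 servings and 2.356 servings → $3.01.
sweet potato + bell pepper with both tight: 1.766 servings and 2.121 servings → $2.88.
Cheapest feasible corner: $2.88.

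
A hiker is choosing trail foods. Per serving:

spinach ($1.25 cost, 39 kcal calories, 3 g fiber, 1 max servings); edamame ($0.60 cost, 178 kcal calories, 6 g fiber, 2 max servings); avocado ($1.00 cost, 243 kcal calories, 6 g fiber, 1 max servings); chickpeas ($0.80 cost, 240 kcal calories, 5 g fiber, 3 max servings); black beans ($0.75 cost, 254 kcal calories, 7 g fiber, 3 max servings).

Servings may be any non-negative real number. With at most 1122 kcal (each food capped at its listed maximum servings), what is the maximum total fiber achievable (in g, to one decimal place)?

Fiber per kcal: spinach 0.07692, edamame 0.03371, black beans 0.02756, avocado 0.02469, chickpeas 0.02083.
Take 1 serving of spinach: uses 39 kcal, +3.0 g fiber (running total 3.0 g).
Take 2 servings of edamame: uses 356 kcal, +12.0 g fiber (running total 15.0 g).
Take 2.862 servings of black beans: uses 727 kcal, +20.0 g fiber (running total 35.0 g).
Greedy by best ratio exhausts the calories allowance optimally: 35.0 g.

35.0 g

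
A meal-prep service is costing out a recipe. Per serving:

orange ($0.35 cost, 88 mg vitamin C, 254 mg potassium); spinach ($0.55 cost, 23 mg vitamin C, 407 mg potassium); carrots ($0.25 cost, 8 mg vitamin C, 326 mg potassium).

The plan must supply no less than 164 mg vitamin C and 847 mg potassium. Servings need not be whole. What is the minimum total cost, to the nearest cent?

Compare the cost at each extreme point of the feasible region.
orange only: max(164/88, 847/254) = 3.335 servings → $1.17.
spinach only: max(164/23, 847/407) = 7.13 servings → $3.92.
carrots only: max(164/8, 847/326) = 20.5 servings → $5.12.
orange + spinach with both tight: 1.577 servings and 1.097 servings → $1.16.
orange + carrots with both tight: 1.752 servings and 1.233 servings → $0.92.
spinach + carrots: the both-tight solution has a negative serving — not a feasible corner.
The minimum over all feasible corners is $0.92.

$0.92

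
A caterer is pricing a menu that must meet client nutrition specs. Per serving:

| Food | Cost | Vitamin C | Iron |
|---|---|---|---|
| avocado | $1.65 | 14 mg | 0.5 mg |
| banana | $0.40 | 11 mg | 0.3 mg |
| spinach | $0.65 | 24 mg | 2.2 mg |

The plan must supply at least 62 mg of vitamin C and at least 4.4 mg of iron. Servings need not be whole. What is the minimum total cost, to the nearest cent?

An LP optimum is at a vertex; with two nutrient constraints at most two foods are used. Check each candidate.
avocado only: max(62/14, 4.4/0.5) = 8.8 servings → $14.52.
banana only: max(62/11, 4.4/0.3) = 14.67 servings → $5.87.
spinach only: max(62/24, 4.4/2.2) = 2.583 servings → $1.68.
avocado + banana with both targets exact would need a negative amount; discard.
avocado + spinach with both tight: 1.638 servings and 1.628 servings → $3.76.
banana + spinach with both tight: 1.812 servings and 1.753 servings → $1.86.
Cheapest feasible corner: $1.68.

$1.68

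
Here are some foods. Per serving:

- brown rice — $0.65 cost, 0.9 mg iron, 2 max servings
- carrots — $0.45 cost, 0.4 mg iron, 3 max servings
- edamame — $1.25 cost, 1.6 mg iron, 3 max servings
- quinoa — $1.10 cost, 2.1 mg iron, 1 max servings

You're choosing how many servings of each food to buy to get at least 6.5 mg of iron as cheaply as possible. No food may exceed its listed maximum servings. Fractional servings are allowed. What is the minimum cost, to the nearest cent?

$4.43

Cost per mg of iron: quinoa $0.5238, brown rice $0.7222, edamame $0.7812, carrots $1.1250.
Take 1 serving of quinoa: +2.1 mg iron for $1.10 (total $1.10, still need 4.4 mg).
Take 2 servings of brown rice: +1.8 mg iron for $1.30 (total $2.40, still need 2.6 mg).
Take 1.625 servings of edamame: +2.6 mg iron for $2.03 (total $4.43, still need 0.0 mg).
Greedy by cheapest-per-mg is optimal for a single linear constraint, so the minimum cost is $4.43.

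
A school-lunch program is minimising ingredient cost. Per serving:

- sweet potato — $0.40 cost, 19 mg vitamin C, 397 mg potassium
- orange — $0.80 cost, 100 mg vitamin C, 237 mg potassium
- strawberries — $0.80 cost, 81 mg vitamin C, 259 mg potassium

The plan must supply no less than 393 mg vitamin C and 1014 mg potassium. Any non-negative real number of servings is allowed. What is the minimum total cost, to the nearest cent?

$3.20

sweet potato only: max(393/19, 1014/397) = 20.68 servings → $8.27.
orange only: max(393/100, 1014/237) = 4.278 servings → $3.42.
strawberries only: max(393/81, 1014/259) = 4.852 servings → $3.88.
sweet potato + orange with both tight: 0.2347 servings and 3.885 servings → $3.20.
sweet potato + strawberries: the both-tight solution has a negative serving — not a feasible corner.
orange + strawberries with both tight: 2.932 servings and 1.232 servings → $3.33.
The minimum over all feasible corners is $3.20.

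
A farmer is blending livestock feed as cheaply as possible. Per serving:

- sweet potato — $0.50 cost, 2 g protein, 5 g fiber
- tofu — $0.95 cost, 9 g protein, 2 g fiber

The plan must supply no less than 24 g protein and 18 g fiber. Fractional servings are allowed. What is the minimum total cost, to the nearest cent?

$3.34

sweet potato only: max(24/2, 18/5) = 12 servings → $6.00.
tofu only: max(24/9, 18/2) = 9 servings → $8.55.
sweet potato + tofu with both tight: 2.78 servings and 2.049 servings → $3.34.
The minimum over all feasible corners is $3.34.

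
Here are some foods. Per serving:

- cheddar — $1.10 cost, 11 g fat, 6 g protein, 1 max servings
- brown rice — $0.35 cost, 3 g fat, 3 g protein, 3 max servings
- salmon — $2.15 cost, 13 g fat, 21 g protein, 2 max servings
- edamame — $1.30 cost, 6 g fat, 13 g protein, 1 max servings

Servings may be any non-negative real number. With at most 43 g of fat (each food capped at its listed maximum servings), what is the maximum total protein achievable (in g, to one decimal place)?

Protein per g fat: edamame 2.167, salmon 1.615, brown rice 1, cheddar 0.5455.
Take 1 serving of edamame: uses 6 g fat, +13.0 g protein (running total 13.0 g).
Take 2 servings of salmon: uses 26 g fat, +42.0 g protein (running total 55.0 g).
Take 3 servings of brown rice: uses 9 g fat, +9.0 g protein (running total 64.0 g).
Take 0.1818 servings of cheddar: uses 2 g fat, +1.1 g protein (running total 65.1 g).
Greedy by best ratio exhausts the fat allowance optimally: 65.1 g.

65.1 g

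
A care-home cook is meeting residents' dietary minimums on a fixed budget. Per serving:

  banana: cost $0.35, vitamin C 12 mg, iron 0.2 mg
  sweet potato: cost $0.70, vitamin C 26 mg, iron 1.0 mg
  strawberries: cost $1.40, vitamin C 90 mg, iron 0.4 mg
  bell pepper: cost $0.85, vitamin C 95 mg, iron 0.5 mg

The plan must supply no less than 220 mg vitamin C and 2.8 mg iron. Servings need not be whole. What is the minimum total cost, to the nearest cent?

$2.86

Minimising a linear cost over {vitamin C ≥ 220, iron ≥ 2.8, servings ≥ 0} — the optimum is at a vertex, using one or two foods.
banana only: max(220/12, 2.8/0.2) = 18.33 servings → $6.42.
sweet potato only: max(220/26, 2.8/1.0) = 8.462 servings → $5.92.
strawberries only: max(220/90, 2.8/0.4) = 7 servings → $9.80.
bell pepper only: max(220/95, 2.8/0.5) = 5.6 servings → $4.76.
banana + sweet potato: intersection lies outside the first quadrant.
banana + strawberries with both tight: 12.42 servings and 0.7879 servings → $5.45.
banana + bell pepper with both tight: 12 servings and 0.8 servings → $4.88.
sweet potato + strawberries with both tight: 2.06 servings and 1.849 servings → $4.03.
sweet potato + bell pepper with both tight: 1.902 servings and 1.795 servings → $2.86.
strawberries + bell pepper with both targets exact would need a negative amount; discard.
So the least-cost plan costs $2.86.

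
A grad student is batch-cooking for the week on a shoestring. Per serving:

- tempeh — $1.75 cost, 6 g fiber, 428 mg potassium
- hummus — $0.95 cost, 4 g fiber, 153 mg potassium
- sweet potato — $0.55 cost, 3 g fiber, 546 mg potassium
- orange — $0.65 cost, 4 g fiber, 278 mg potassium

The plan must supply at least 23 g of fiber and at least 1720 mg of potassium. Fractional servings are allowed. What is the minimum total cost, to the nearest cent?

Minimising a linear cost over {fiber ≥ 23, potassium ≥ 1720, servings ≥ 0} — the optimum is at a vertex, using one or two foods.
tempeh only: max(23/6, 1720/428) = 4.019 servings → $7.03.
hummus only: max(23/4, 1720/153) = 11.24 servings → $10.68.
sweet potato only: max(23/3, 1720/546) = 7.667 servings → $4.22.
orange only: max(23/4, 1720/278) = 6.187 servings → $4.02.
tempeh + hummus: the both-tight solution has a negative serving — not a feasible corner.
tempeh + sweet potato with both tight: 3.714 servings and 0.239 servings → $6.63.
tempeh + orange: the both-tight solution has a negative serving — not a feasible corner.
hummus + sweet potato with both tight: 4.289 servings and 1.948 servings → $5.15.
hummus + orange: intersection lies outside the first quadrant.
sweet potato + orange with both tight: 0.36 servings and 5.48 servings → $3.76.
The minimum over all feasible corners is $3.76.

$3.76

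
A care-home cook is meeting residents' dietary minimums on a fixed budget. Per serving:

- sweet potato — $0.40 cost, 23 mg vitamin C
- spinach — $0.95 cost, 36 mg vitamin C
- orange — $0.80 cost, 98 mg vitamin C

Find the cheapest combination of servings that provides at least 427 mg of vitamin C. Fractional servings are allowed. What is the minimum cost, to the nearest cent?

Cost per mg of vitamin C: orange $0.0082, sweet potato $0.0174, spinach $0.0264.
With no serving limits, use only orange: 427 mg / 98 mg = 4.357 servings × $0.80 = $3.49.

$3.49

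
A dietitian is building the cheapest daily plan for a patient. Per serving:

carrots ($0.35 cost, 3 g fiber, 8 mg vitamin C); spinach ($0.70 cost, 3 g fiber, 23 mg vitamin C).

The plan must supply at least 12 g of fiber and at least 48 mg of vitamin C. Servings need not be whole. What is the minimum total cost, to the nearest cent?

$1.77

With two linear requirements the optimum uses one or two foods; enumerate the corners.
carrots only: max(12/3, 48/8) = 6 servings → $2.10.
spinach only: max(12/3, 48/23) = 4 servings → $2.80.
carrots + spinach with both tight: 2.933 servings and 1.067 servings → $1.77.
Cheapest feasible corner: $1.77.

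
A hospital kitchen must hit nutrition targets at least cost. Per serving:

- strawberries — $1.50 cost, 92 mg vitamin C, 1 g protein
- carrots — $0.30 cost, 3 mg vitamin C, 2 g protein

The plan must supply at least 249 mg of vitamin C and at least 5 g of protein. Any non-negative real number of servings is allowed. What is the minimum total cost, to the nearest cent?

strawberries only: max(249/92, 5/1) = 5 servings → $7.50.
carrots only: max(249/3, 5/2) = 83 servings → $24.90.
strawberries + carrots with both tight: 2.669 servings and 1.166 servings → $4.35.
So the least-cost plan costs $4.35.

$4.35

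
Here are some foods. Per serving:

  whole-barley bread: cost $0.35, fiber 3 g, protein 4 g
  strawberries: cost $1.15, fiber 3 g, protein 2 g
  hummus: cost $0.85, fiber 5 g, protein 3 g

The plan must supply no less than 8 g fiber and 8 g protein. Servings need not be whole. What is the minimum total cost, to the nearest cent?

Minimising a linear cost over {fiber ≥ 8, protein ≥ 8, servings ≥ 0} — the optimum is at a vertex, using one or two foods.
whole-barley bread only: max(8/3, 8/4) = 2.667 servings → $0.93.
strawberries only: max(8/3, 8/2) = 4 servings → $4.60.
hummus only: max(8/5, 8/3) = 2.667 servings → $2.27.
whole-barley bread + strawberries with both tight: 1.333 servings and 1.333 servings → $2.00.
whole-barley bread + hummus with both tight: 1.455 servings and 0.7273 servings → $1.13.
strawberries + hummus with both targets exact would need a negative amount; discard.
Cheapest feasible corner: $0.93.

$0.93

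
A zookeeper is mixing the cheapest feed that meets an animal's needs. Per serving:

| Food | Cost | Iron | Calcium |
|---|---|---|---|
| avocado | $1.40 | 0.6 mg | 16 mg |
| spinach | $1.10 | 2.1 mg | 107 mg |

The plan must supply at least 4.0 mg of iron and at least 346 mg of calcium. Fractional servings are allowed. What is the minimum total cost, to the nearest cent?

$3.56

This is a tiny linear program; its minimum lies at a vertex of the feasible set. List the vertices and price them.
avocado only: max(4.0/0.6, 346/16) = 21.62 servings → $30.27.
spinach only: max(4.0/2.1, 346/107) = 3.234 servings → $3.56.
avocado + spinach: intersection lies outside the first quadrant.
The minimum over all feasible corners is $3.56.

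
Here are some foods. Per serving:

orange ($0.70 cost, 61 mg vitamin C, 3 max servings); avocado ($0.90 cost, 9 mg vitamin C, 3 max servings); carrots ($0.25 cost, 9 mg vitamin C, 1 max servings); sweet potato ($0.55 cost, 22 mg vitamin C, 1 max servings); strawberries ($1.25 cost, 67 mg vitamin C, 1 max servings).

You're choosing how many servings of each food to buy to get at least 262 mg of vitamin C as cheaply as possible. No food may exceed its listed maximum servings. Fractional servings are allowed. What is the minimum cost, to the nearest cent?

Cost per mg of vitamin C: orange $0.0115, strawberries $0.0187, sweet potato $0.0250, carrots $0.0278, avocado $0.1000.
Take 3 servings of orange: +183.0 mg vitamin C for $2.10 (total $2.10, still need 79.0 mg).
Take 1 serving of strawberries: +67.0 mg vitamin C for $1.25 (total $3.35, still need 12.0 mg).
Take 0.5455 servings of sweet potato: +12.0 mg vitamin C for $0.30 (total $3.65, still need 0.0 mg).
Greedy by cheapest-per-mg is optimal for a single linear constraint, so the minimum cost is $3.65.

$3.65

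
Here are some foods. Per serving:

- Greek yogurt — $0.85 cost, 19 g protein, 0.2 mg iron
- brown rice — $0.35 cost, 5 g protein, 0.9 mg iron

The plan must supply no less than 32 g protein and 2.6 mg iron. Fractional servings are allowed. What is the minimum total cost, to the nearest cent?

$1.77

Minimising a linear cost over {protein ≥ 32, iron ≥ 2.6, servings ≥ 0} — the optimum is at a vertex, using one or two foods.
Greek yogurt only: max(32/19, 2.6/0.2) = 13 servings → $11.05.
brown rice only: max(32/5, 2.6/0.9) = 6.4 servings → $2.24.
Greek yogurt + brown rice with both tight: 0.9814 servings and 2.671 servings → $1.77.
Cheapest feasible corner: $1.77.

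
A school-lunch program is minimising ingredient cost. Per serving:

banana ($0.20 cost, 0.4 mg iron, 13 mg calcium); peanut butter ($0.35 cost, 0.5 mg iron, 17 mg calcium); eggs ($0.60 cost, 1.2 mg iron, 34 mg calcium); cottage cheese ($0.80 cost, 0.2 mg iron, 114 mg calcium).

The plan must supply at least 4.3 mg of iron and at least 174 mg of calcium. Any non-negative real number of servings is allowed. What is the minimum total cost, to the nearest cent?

Two binding constraints pin down two serving amounts, so the optimal mix uses at most two foods. The candidates are each food alone (scaled to the tighter of iron/calcium) and each pair with both constraints tight.
banana only: max(4.3/0.4, 174/13) = 13.38 servings → $2.68.
peanut butter only: max(4.3/0.5, 174/17) = 10.24 servings → $3.58.
eggs only: max(4.3/1.2, 174/34) = 5.118 servings → $3.07.
cottage cheese only: max(4.3/0.2, 174/114) = 21.5 servings → $17.20.
banana + peanut butter with both targets exact would need a negative amount; discard.
banana + eggs: the both-tight solution has a negative serving — not a feasible corner.
banana + cottage cheese with both tight: 10.59 servings and 0.3186 servings → $2.37.
peanut butter + eggs: intersection lies outside the first quadrant.
peanut butter + cottage cheese with both tight: 8.496 servings and 0.2593 servings → $3.18.
eggs + cottage cheese with both tight: 3.503 servings and 0.4815 servings → $2.49.
Cheapest feasible corner: $2.37.

$2.37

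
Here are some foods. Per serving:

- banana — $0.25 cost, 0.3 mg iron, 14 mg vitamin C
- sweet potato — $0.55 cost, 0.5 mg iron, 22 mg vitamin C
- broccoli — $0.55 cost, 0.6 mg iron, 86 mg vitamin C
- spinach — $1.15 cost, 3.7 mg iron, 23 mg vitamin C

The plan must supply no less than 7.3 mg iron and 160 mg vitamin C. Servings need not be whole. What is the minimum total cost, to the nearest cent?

$2.78

Check every corner: each single food scaled to meet both minima, and each pair solved so both constraints bind.
banana only: max(7.3/0.3, 160/14) = 24.33 servings → $6.08.
sweet potato only: max(7.3/0.5, 160/22) = 14.6 servings → $8.03.
broccoli only: max(7.3/0.6, 160/86) = 12.17 servings → $6.69.
spinach only: max(7.3/3.7, 160/23) = 6.957 servings → $8.00.
banana + sweet potato: the both-tight solution has a negative serving — not a feasible corner.
banana + broccoli with both targets exact would need a negative amount; discard.
banana + spinach with both tight: 9.445 servings and 1.207 servings → $3.75.
sweet potato + broccoli: intersection lies outside the first quadrant.
sweet potato + spinach with both tight: 6.067 servings and 1.153 servings → $4.66.
broccoli + spinach with both tight: 1.393 servings and 1.747 servings → $2.78.
So the least-cost plan costs $2.78.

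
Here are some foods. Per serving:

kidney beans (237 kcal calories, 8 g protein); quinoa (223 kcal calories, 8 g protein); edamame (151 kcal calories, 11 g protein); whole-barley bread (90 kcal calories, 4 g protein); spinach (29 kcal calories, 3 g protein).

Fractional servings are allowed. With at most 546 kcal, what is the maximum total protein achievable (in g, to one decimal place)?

Protein per kcal: spinach 0.1034, edamame 0.07285, whole-barley bread 0.04444, quinoa 0.03587, kidney beans 0.03376.
With no serving limits, spend the whole calories allowance on spinach: 546 kcal / 29 kcal × 3 g = 56.5 g.

56.5 g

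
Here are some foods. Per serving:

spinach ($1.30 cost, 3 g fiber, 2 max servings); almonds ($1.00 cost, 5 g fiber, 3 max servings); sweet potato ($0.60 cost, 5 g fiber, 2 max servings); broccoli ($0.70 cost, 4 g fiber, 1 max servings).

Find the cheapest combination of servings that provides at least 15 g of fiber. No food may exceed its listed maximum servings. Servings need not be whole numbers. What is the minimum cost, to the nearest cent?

$2.10

Cost per g of fiber: sweet potato $0.1200, broccoli $0.1750, almonds $0.2000, spinach $0.4333.
Take 2 servings of sweet potato: +10.0 g fiber for $1.20 (total $1.20, still need 5.0 g).
Take 1 serving of broccoli: +4.0 g fiber for $0.70 (total $1.90, still need 1.0 g).
Take 0.2 servings of almonds: +1.0 g fiber for $0.20 (total $2.10, still need 0.0 g).
Filling from the cheapest source first is optimal under one linear minimum: $2.10.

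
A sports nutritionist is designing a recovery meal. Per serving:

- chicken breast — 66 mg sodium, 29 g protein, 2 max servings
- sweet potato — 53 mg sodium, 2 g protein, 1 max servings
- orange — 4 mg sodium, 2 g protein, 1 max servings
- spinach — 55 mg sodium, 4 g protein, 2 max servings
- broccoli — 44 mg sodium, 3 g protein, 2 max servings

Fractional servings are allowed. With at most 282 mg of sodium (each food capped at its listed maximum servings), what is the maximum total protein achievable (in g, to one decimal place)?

Protein per mg sodium: orange 0.5, chicken breast 0.4394, spinach 0.07273, broccoli 0.06818, sweet potato 0.03774.
Take 1 serving of orange: uses 4 mg sodium, +2.0 g protein (running total 2.0 g).
Take 2 servings of chicken breast: uses 132 mg sodium, +58.0 g protein (running total 60.0 g).
Take 2 servings of spinach: uses 110 mg sodium, +8.0 g protein (running total 68.0 g).
Take 0.8182 servings of broccoli: uses 36 mg sodium, +2.5 g protein (running total 70.5 g).
Filling greedily by protein-per-mg sodium is optimal for one linear limit, giving 70.5 g.

70.5 g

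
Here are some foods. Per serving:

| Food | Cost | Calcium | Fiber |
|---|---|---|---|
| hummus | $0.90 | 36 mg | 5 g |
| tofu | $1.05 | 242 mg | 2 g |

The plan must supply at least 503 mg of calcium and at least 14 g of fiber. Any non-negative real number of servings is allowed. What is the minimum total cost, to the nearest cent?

Check every corner: each single food scaled to meet both minima, and each pair solved so both constraints bind.
hummus only: max(503/36, 14/5) = 13.97 servings → $12.57.
tofu only: max(503/242, 14/2) = 7 servings → $7.35.
hummus + tofu with both tight: 2.093 servings and 1.767 servings → $3.74.
The minimum over all feasible corners is $3.74.

$3.74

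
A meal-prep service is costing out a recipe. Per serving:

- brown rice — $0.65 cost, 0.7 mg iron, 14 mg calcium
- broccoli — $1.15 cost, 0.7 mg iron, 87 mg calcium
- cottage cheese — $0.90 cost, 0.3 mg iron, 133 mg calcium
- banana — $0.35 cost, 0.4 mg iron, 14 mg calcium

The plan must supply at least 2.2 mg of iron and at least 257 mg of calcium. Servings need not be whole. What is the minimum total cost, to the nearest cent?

$2.86

An LP optimum is at a vertex; with two nutrient constraints at most two foods are used. Check each candidate.
brown rice only: max(2.2/0.7, 257/14) = 18.36 servings → $11.93.
broccoli only: max(2.2/0.7, 257/87) = 3.143 servings → $3.61.
cottage cheese only: max(2.2/0.3, 257/133) = 7.333 servings → $6.60.
banana only: max(2.2/0.4, 257/14) = 18.36 servings → $6.42.
brown rice + broccoli with both tight: 0.225 servings and 2.918 servings → $3.50.
brown rice + cottage cheese with both tight: 2.424 servings and 1.677 servings → $3.09.
brown rice + banana: the both-tight solution has a negative serving — not a feasible corner.
broccoli + cottage cheese: intersection lies outside the first quadrant.
broccoli + banana with both tight: 2.88 servings and 0.46 servings → $3.47.
cottage cheese + banana with both tight: 1.469 servings and 4.398 servings → $2.86.
So the least-cost plan costs $2.86.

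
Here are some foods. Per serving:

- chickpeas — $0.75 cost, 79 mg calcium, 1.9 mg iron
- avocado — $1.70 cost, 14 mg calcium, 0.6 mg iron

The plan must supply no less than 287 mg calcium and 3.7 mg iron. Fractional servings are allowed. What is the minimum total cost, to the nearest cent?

$2.72

For a min-cost LP with two ≥-constraints, a basic feasible solution has at most two positive variables.
chickpeas only: max(287/79, 3.7/1.9) = 3.633 servings → $2.72.
avocado only: max(287/14, 3.7/0.6) = 20.5 servings → $34.85.
chickpeas + avocado: the both-tight solution has a negative serving — not a feasible corner.
Cheapest feasible corner: $2.72.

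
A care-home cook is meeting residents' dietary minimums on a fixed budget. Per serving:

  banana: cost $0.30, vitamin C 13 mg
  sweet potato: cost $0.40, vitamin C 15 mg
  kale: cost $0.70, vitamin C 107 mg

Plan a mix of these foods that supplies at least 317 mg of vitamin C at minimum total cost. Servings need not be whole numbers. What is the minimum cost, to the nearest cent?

Cost per mg of vitamin C: kale $0.0065, banana $0.0231, sweet potato $0.0267.
With no serving limits, use only kale: 317 mg / 107 mg = 2.963 servings × $0.70 = $2.07.

$2.07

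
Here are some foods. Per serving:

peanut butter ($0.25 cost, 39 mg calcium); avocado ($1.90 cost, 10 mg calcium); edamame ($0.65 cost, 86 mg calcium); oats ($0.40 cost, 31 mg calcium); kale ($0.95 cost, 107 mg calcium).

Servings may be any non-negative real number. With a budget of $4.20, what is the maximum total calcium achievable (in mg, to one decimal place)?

Calcium per dollar: peanut butter 156, edamame 132.3, kale 112.6, oats 77.5, avocado 5.263.
With no serving limits, spend the whole cost allowance on peanut butter: $4.20 / $0.25 × 39 mg = 655.2 mg.

655.2 mg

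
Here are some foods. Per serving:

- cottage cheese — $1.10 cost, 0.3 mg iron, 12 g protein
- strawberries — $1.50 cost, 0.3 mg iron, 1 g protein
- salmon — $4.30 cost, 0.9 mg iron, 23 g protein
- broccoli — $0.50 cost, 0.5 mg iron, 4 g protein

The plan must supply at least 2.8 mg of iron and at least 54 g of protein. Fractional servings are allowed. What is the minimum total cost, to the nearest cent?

cottage cheese only: max(2.8/0.3, 54/12) = 9.333 servings → $10.27.
strawberries only: max(2.8/0.3, 54/1) = 54 servings → $81.00.
salmon only: max(2.8/0.9, 54/23) = 3.111 servings → $13.38.
broccoli only: max(2.8/0.5, 54/4) = 13.5 servings → $6.75.
cottage cheese + strawberries with both tight: 4.061 servings and 5.273 servings → $12.38.
cottage cheese + salmon: intersection lies outside the first quadrant.
cottage cheese + broccoli with both tight: 3.292 servings and 3.625 servings → $5.43.
strawberries + salmon with both tight: 2.633 servings and 2.233 servings → $13.55.
strawberries + broccoli: the both-tight solution has a negative serving — not a feasible corner.
salmon + broccoli with both tight: 2 servings and 2 servings → $9.60.
Cheapest feasible corner: $5.43.

$5.43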